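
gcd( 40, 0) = 40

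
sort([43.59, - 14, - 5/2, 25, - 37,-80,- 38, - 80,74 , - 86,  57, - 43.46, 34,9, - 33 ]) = [ - 86, - 80, - 80, - 43.46, - 38,- 37, - 33 , - 14, - 5/2,9,25,  34,43.59,  57,74 ] 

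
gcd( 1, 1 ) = 1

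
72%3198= 72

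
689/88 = 7 + 73/88 = 7.83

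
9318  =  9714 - 396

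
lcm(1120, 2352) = 23520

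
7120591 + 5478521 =12599112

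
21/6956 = 21/6956= 0.00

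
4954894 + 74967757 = 79922651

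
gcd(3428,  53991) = 857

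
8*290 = 2320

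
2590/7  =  370 = 370.00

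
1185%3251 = 1185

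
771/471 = 257/157 = 1.64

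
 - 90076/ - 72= 22519/18 = 1251.06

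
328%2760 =328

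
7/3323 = 7/3323=0.00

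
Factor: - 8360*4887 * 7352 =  - 2^6*3^3 * 5^1 * 11^1*19^1*181^1*919^1 = - 300368312640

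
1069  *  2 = 2138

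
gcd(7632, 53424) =7632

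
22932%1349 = 1348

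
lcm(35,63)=315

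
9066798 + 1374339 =10441137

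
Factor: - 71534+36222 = - 35312 = -  2^4*2207^1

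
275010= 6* 45835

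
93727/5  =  18745 + 2/5= 18745.40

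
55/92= 55/92 = 0.60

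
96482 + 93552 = 190034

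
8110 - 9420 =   -  1310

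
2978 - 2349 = 629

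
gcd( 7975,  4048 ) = 11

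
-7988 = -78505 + 70517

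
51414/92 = 558 + 39/46 = 558.85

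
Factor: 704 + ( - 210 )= 2^1*13^1* 19^1 = 494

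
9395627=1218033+8177594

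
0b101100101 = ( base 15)18C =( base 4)11211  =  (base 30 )BR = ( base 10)357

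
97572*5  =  487860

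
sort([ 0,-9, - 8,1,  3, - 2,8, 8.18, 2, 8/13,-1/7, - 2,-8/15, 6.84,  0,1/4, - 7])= [-9,-8, - 7, - 2, - 2, - 8/15, - 1/7, 0 , 0,1/4,  8/13 , 1 , 2,3,6.84, 8,8.18 ]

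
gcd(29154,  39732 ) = 258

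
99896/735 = 135 + 671/735 = 135.91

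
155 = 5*31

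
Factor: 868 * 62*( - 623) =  - 33527368 = - 2^3*7^2*31^2*89^1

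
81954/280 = 40977/140= 292.69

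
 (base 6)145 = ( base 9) 72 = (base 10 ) 65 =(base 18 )3B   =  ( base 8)101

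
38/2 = 19 = 19.00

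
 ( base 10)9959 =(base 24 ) H6N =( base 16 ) 26E7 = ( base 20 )14hj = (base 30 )b1t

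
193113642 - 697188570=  - 504074928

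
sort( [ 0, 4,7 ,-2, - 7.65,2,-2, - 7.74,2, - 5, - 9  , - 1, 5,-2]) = [ - 9, - 7.74, - 7.65, - 5,-2, - 2, - 2,-1, 0,  2, 2,4,5, 7]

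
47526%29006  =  18520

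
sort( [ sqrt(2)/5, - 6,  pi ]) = [-6,  sqrt (2)/5,pi ] 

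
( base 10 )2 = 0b10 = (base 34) 2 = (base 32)2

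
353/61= 5  +  48/61= 5.79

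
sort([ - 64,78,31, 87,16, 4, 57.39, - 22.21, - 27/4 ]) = [ - 64 , - 22.21,-27/4, 4, 16,31, 57.39, 78,87]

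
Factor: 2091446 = 2^1*7^1* 31^1*61^1 *79^1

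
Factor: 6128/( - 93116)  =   - 2^2*383^1*23279^( - 1) =- 1532/23279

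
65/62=65/62 = 1.05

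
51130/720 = 71 + 1/72 =71.01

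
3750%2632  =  1118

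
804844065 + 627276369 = 1432120434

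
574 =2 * 287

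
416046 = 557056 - 141010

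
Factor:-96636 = -2^2 * 3^1 *8053^1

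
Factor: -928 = -2^5 * 29^1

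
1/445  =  1/445  =  0.00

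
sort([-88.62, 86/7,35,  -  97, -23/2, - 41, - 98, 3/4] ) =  [ -98,  -  97,-88.62,-41, - 23/2, 3/4 , 86/7,35 ]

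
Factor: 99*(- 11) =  - 1089 = - 3^2 *11^2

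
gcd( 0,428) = 428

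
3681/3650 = 3681/3650 = 1.01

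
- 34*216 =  - 7344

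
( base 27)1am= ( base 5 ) 13041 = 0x3fd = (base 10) 1021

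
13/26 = 1/2 = 0.50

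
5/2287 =5/2287 = 0.00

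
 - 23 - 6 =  - 29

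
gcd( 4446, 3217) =1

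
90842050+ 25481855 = 116323905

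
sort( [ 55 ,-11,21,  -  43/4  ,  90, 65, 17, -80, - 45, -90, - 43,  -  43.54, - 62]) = [- 90 , - 80,  -  62, - 45, - 43.54, - 43,- 11, - 43/4,17, 21,  55,  65, 90]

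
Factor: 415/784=2^( - 4) * 5^1*7^(-2 ) * 83^1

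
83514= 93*898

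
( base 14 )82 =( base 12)96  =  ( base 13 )8A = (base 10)114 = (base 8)162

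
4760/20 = 238 = 238.00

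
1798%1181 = 617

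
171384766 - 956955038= - 785570272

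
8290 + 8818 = 17108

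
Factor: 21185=5^1*19^1*223^1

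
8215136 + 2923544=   11138680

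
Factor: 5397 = 3^1*7^1 *257^1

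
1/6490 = 1/6490  =  0.00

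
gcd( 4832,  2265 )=151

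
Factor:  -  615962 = - 2^1*131^1 * 2351^1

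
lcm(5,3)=15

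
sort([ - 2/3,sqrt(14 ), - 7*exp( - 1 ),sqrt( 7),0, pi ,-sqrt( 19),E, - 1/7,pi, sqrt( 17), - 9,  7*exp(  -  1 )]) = [  -  9, - sqrt( 19 ), -7*exp( - 1 ) , -2/3 , - 1/7, 0,7 * exp( - 1 ),sqrt( 7),E,pi,pi, sqrt( 14), sqrt(17 )]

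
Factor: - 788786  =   - 2^1*394393^1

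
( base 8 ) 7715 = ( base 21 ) 93d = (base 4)333031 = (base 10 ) 4045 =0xFCD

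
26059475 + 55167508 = 81226983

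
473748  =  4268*111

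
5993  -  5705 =288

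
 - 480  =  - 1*480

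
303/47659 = 303/47659 = 0.01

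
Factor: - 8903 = - 29^1*307^1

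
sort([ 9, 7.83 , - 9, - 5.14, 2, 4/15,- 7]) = [ - 9 , - 7, - 5.14,4/15, 2  ,  7.83, 9 ] 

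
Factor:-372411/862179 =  - 3^2*13^1 * 1061^1*287393^(-1) = -124137/287393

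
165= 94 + 71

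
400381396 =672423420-272042024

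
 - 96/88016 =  - 1  +  5495/5501 = - 0.00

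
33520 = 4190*8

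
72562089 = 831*87319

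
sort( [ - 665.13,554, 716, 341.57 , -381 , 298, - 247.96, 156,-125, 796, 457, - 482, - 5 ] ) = [  -  665.13,  -  482,  -  381, - 247.96, - 125, - 5 , 156 , 298,341.57,457, 554 , 716, 796] 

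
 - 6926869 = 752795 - 7679664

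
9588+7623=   17211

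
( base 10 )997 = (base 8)1745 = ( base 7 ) 2623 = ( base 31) 115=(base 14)513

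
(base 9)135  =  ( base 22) 53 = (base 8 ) 161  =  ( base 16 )71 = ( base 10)113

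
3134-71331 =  - 68197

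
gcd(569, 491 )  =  1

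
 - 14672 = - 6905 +-7767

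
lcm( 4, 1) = 4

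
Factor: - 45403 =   -  45403^1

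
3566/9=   396 + 2/9 = 396.22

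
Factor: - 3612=  -  2^2*3^1*7^1*43^1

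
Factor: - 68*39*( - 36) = 2^4*3^3*13^1*17^1 = 95472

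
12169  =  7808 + 4361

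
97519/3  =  32506 + 1/3 = 32506.33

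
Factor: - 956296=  - 2^3*11^1*10867^1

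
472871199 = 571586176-98714977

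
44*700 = 30800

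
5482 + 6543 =12025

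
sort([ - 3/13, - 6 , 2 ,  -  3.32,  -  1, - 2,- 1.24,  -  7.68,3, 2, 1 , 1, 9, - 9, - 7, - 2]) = [-9, - 7.68,-7, - 6,-3.32,- 2,-2 , - 1.24, - 1,  -  3/13,  1,1,2, 2, 3,  9 ]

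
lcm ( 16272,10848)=32544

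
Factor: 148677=3^1 * 49559^1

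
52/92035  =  52/92035 = 0.00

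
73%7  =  3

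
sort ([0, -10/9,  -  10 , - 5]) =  [  -  10, - 5, - 10/9  ,  0 ]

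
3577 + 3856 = 7433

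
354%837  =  354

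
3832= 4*958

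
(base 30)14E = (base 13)617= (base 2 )10000001010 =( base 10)1034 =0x40A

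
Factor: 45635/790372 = 2^( - 2)*5^1*11^(-2) * 23^( - 1) * 71^(  -  1)*9127^1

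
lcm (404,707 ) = 2828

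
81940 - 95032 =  - 13092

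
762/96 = 127/16= 7.94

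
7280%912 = 896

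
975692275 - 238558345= 737133930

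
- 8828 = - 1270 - 7558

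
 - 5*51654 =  - 258270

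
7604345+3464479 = 11068824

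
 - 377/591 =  - 1 + 214/591 =- 0.64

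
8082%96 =18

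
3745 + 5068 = 8813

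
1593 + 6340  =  7933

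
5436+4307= 9743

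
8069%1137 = 110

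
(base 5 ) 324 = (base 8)131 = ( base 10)89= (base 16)59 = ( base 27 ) 38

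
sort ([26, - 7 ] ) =[ - 7, 26]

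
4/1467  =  4/1467 = 0.00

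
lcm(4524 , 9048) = 9048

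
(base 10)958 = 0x3BE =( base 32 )tu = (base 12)67A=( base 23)1if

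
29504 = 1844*16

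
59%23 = 13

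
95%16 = 15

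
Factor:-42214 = -2^1 *21107^1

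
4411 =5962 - 1551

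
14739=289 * 51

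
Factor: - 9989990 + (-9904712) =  - 2^1 *269^1*36979^1 = - 19894702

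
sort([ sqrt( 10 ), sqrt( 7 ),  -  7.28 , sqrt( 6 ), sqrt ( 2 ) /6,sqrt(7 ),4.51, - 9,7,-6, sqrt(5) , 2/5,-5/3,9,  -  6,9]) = [-9, - 7.28, - 6, - 6, - 5/3, sqrt( 2 ) /6, 2/5,sqrt(5),sqrt ( 6),  sqrt( 7 ), sqrt( 7), sqrt ( 10), 4.51, 7,9, 9 ] 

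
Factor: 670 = 2^1*5^1*67^1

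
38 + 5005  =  5043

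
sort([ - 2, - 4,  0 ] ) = [ - 4, - 2,0] 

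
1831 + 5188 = 7019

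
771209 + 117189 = 888398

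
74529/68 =74529/68 = 1096.01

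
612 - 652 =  - 40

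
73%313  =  73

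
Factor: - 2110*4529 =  - 2^1*5^1*7^1*211^1*647^1 = - 9556190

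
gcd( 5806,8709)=2903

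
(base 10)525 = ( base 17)1DF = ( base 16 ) 20d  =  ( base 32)gd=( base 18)1b3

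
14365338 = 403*35646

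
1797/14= 1797/14  =  128.36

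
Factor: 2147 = 19^1*113^1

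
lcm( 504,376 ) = 23688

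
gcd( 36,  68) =4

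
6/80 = 3/40 = 0.07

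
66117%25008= 16101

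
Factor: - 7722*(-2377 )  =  18355194 = 2^1*3^3 * 11^1 * 13^1*2377^1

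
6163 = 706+5457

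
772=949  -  177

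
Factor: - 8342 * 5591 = -2^1*43^1*97^1*5591^1 =- 46640122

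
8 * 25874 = 206992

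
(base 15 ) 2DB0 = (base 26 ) eec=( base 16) 2670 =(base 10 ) 9840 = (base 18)1c6c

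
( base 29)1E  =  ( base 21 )21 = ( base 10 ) 43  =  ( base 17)29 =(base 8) 53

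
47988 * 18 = 863784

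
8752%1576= 872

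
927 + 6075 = 7002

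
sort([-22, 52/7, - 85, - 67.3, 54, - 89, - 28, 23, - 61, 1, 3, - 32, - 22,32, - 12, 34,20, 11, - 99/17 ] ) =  [ - 89,-85, - 67.3,  -  61, - 32, - 28, - 22, - 22, - 12, - 99/17,  1,3, 52/7,11, 20,23, 32, 34,54] 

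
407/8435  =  407/8435 = 0.05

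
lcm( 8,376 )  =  376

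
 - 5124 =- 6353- - 1229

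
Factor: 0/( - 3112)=0^1 =0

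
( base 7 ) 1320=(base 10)504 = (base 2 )111111000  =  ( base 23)LL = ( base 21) 130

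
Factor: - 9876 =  - 2^2*3^1*823^1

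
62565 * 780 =48800700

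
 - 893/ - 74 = 12+5/74 = 12.07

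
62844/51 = 20948/17 = 1232.24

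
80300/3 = 80300/3 = 26766.67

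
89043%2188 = 1523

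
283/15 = 18 +13/15 = 18.87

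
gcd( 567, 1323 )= 189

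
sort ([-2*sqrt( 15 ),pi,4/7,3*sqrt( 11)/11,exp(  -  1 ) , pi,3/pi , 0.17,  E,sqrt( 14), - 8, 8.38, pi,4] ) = [ - 8,-2*sqrt( 15 ),0.17, exp( -1 ),4/7, 3*sqrt(11 )/11,3/pi,E,pi,pi, pi, sqrt ( 14 ), 4, 8.38 ]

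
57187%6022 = 2989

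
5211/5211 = 1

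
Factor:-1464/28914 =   -  2^2*79^( - 1 )  =  - 4/79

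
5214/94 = 2607/47 = 55.47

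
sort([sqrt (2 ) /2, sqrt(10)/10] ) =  [sqrt(10)/10,sqrt(2)/2] 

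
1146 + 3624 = 4770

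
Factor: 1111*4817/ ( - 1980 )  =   - 486517/180 = - 2^( - 2)*3^( - 2) * 5^(- 1)*101^1* 4817^1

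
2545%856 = 833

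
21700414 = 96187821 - 74487407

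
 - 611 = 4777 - 5388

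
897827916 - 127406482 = 770421434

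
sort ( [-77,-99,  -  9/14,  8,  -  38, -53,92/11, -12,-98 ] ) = [ -99, -98,- 77, -53,- 38,- 12, - 9/14,8,92/11] 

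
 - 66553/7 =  -9508 + 3/7 = - 9507.57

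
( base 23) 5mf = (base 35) 2kg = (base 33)2TV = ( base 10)3166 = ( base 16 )C5E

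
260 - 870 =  - 610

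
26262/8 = 13131/4 = 3282.75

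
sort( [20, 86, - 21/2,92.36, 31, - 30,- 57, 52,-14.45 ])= [ - 57,-30 , - 14.45,- 21/2, 20, 31 , 52, 86, 92.36]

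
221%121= 100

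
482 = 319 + 163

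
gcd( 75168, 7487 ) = 1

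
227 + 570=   797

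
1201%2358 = 1201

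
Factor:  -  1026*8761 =-8988786 = - 2^1*3^3 * 19^1 * 8761^1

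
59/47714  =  59/47714  =  0.00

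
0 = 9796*0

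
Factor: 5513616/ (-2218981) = -2^4*3^3*73^(-1)*113^( - 1)*269^( - 1) * 12763^1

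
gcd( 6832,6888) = 56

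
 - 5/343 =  - 1 + 338/343 = - 0.01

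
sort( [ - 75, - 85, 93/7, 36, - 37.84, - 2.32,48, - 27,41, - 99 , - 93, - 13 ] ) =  [ - 99, - 93,-85  , - 75,  -  37.84 , - 27, - 13, - 2.32,93/7,36,41, 48 ]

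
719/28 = 719/28 = 25.68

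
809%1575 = 809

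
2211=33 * 67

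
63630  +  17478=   81108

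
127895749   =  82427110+45468639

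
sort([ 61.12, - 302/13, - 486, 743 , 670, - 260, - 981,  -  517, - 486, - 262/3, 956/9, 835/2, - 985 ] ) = [ - 985, - 981, - 517, - 486, - 486, - 260 , - 262/3,-302/13, 61.12, 956/9,835/2, 670, 743 ]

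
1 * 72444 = 72444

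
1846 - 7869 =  - 6023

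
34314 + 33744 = 68058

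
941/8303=941/8303 = 0.11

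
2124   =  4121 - 1997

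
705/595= 1+22/119 = 1.18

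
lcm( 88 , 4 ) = 88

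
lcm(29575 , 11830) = 59150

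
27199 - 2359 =24840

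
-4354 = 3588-7942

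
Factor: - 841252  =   - 2^2*43^1*67^1*73^1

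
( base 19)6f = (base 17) 7A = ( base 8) 201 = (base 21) 63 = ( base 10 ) 129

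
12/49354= 6/24677 = 0.00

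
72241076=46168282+26072794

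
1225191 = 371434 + 853757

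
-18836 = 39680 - 58516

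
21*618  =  12978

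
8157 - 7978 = 179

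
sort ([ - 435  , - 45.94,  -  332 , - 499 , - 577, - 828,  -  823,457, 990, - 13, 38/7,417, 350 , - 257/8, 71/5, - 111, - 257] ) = [ - 828, - 823, - 577, - 499,-435, - 332, - 257, - 111, - 45.94, - 257/8,-13, 38/7 , 71/5, 350, 417, 457,990]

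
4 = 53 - 49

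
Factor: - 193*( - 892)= 2^2*193^1*223^1 = 172156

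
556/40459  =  556/40459=0.01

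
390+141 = 531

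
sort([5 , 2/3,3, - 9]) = [ - 9, 2/3,  3, 5 ]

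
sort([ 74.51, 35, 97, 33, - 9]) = [ - 9, 33,35, 74.51, 97]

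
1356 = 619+737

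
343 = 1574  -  1231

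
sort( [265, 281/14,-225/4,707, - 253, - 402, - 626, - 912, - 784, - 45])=[ - 912 ,  -  784,-626,-402, - 253, - 225/4, - 45 , 281/14,265,  707 ] 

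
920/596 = 230/149 = 1.54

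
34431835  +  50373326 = 84805161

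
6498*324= 2105352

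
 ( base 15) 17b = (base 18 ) 10h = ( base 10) 341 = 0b101010101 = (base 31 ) B0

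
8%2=0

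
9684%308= 136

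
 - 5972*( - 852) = 5088144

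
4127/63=4127/63 = 65.51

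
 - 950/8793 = -1 + 7843/8793 = -0.11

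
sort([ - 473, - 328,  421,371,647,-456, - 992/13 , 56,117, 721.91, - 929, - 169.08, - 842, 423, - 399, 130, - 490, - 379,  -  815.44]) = [ - 929, - 842, - 815.44,-490 , - 473, - 456, - 399 , - 379, - 328, - 169.08, - 992/13,56, 117,130, 371,421,  423,647 , 721.91 ] 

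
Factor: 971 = 971^1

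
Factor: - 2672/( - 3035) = 2^4*5^( - 1)*167^1*607^(-1 )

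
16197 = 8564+7633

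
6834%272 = 34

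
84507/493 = 4971/29 = 171.41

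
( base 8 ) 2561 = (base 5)21033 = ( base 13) 832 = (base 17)4DG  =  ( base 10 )1393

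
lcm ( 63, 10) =630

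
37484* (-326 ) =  - 12219784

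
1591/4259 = 1591/4259 = 0.37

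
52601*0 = 0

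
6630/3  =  2210  =  2210.00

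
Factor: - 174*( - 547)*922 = 87754116 = 2^2*3^1*29^1*461^1 * 547^1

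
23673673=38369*617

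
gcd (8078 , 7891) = 1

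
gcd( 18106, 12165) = 1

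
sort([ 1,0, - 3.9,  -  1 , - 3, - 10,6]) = [ -10,-3.9, - 3 ,  -  1,0,1, 6]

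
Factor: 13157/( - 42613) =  - 43^( - 1)*59^1*223^1*991^( - 1 ) 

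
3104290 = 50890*61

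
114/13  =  8 + 10/13 = 8.77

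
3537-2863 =674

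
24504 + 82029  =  106533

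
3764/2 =1882 = 1882.00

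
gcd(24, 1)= 1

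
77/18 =77/18 = 4.28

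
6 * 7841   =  47046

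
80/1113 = 80/1113 =0.07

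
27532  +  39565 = 67097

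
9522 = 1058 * 9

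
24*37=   888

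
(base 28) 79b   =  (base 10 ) 5751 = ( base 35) 4ob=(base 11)4359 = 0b1011001110111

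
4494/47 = 95 + 29/47 = 95.62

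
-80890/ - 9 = 8987 + 7/9  =  8987.78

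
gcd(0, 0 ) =0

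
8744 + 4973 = 13717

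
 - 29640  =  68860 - 98500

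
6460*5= 32300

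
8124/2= 4062=4062.00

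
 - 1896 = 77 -1973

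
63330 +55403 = 118733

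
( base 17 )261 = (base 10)681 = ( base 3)221020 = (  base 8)1251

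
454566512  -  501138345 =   -  46571833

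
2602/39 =66+28/39 =66.72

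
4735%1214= 1093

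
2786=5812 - 3026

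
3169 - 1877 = 1292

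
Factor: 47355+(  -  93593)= - 46238 = - 2^1*61^1*379^1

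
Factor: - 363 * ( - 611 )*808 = 2^3*3^1  *11^2*13^1*47^1*101^1 = 179208744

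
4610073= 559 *8247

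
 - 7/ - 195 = 7/195 = 0.04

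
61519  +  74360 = 135879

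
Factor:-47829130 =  -2^1 *5^1 *4782913^1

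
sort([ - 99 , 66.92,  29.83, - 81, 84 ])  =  [ - 99, - 81 , 29.83,66.92, 84] 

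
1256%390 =86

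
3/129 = 1/43 = 0.02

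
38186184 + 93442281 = 131628465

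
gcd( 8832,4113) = 3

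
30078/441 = 3342/49 = 68.20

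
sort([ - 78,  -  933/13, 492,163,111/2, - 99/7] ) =[-78,  -  933/13, - 99/7, 111/2, 163, 492]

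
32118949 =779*41231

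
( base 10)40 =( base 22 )1i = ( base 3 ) 1111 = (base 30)1a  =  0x28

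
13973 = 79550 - 65577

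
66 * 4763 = 314358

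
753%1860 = 753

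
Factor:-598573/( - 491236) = 619/508=2^(-2 )*127^( - 1 )*619^1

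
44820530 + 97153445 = 141973975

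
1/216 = 1/216 = 0.00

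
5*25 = 125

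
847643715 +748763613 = 1596407328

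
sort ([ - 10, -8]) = [ - 10, - 8]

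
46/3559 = 46/3559 = 0.01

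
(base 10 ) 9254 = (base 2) 10010000100110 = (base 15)2B1E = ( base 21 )kke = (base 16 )2426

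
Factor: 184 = 2^3 *23^1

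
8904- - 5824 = 14728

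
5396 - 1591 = 3805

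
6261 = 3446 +2815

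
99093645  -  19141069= 79952576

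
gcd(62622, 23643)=639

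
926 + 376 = 1302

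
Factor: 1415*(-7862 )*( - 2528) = 2^6 *5^1*79^1*283^1*3931^1  =  28123317440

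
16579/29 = 16579/29 = 571.69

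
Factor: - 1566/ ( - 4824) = 87/268 = 2^(-2)*3^1*29^1*67^ ( - 1)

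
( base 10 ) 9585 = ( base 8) 22561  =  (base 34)89V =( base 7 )36642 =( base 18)1BA9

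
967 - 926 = 41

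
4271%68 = 55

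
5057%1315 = 1112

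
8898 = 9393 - 495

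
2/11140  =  1/5570=0.00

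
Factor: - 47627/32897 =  - 67^( - 1 )*97^1   =  - 97/67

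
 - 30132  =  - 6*5022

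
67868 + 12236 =80104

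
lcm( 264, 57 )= 5016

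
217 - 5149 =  - 4932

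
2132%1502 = 630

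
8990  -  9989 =-999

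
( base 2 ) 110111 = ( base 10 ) 55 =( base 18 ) 31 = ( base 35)1K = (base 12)47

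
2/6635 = 2/6635= 0.00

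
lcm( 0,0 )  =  0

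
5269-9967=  - 4698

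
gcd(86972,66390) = 2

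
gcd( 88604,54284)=4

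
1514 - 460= 1054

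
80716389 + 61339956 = 142056345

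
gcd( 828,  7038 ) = 414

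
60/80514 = 10/13419 = 0.00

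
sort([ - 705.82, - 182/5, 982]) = [ - 705.82, - 182/5, 982]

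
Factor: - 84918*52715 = - 2^1*3^1*5^1*13^1*811^1*14153^1 = - 4476452370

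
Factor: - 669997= - 19^1 * 179^1 * 197^1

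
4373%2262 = 2111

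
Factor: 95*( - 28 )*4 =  - 10640 = - 2^4*5^1*7^1*19^1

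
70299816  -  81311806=- 11011990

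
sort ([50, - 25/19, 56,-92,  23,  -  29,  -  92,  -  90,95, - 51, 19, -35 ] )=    [- 92, - 92,  -  90, - 51, - 35,- 29,-25/19, 19, 23, 50,56, 95]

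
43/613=43/613 =0.07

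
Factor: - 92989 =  - 13^1*23^1*311^1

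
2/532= 1/266 = 0.00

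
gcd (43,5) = 1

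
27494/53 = 27494/53 =518.75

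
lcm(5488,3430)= 27440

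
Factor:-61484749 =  - 31^1*1983379^1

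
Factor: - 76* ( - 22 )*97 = 2^3*11^1*19^1*97^1=162184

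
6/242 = 3/121  =  0.02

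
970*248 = 240560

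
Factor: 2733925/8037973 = 5^2*109357^1 *8037973^( - 1 ) 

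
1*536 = 536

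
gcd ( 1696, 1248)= 32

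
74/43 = 74/43 = 1.72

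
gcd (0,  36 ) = 36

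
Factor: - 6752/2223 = - 2^5*3^( - 2) * 13^ ( -1)*19^( - 1) * 211^1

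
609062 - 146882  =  462180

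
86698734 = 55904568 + 30794166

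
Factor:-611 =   -  13^1 * 47^1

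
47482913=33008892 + 14474021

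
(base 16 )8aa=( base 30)2DS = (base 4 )202222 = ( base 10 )2218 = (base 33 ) 217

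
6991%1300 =491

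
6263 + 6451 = 12714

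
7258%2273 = 439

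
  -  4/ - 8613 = 4/8613 = 0.00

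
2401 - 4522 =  - 2121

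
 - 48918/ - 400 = 24459/200 = 122.30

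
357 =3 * 119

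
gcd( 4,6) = 2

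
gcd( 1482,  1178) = 38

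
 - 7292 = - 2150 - 5142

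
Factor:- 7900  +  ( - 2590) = -10490=- 2^1*5^1*1049^1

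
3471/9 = 1157/3 = 385.67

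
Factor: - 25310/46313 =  - 2^1 * 5^1*29^(  -  1)*1597^ ( - 1)*2531^1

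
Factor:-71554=-2^1*7^1 * 19^1*269^1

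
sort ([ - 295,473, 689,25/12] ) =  [-295, 25/12,  473, 689] 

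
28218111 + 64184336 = 92402447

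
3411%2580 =831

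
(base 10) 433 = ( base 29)ER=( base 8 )661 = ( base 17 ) 188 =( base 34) cp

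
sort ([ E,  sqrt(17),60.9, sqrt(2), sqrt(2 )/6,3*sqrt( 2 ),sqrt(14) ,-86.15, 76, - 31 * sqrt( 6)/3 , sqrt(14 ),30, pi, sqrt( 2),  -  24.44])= [ - 86.15,  -  31 * sqrt(6) /3, - 24.44,sqrt(2)/6  ,  sqrt(2 ),sqrt( 2 ), E, pi,  sqrt(14), sqrt ( 14 ), sqrt (17), 3 * sqrt(2),30,60.9, 76]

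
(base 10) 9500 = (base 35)7qf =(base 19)1760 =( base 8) 22434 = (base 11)7157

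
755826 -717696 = 38130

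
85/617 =85/617 =0.14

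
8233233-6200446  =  2032787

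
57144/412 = 138+ 72/103 = 138.70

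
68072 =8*8509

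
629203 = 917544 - 288341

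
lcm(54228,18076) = 54228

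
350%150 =50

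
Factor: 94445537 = 1973^1*47869^1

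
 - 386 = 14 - 400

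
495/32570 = 99/6514 =0.02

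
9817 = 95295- 85478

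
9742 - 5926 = 3816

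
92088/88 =1046 + 5/11 = 1046.45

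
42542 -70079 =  - 27537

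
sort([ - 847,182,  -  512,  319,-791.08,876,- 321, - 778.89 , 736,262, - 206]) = [ - 847, - 791.08, - 778.89, - 512, - 321,-206,182 , 262, 319,736,876 ]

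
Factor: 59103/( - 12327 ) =-19701/4109 = - 3^2*7^ (  -  1) * 11^1*199^1*587^( - 1)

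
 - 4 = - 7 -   -  3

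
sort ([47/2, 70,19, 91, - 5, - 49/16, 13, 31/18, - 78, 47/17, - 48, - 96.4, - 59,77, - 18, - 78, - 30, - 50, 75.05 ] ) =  [ - 96.4, - 78, - 78, - 59, - 50, - 48, - 30, - 18, - 5, - 49/16, 31/18,  47/17, 13,19, 47/2, 70, 75.05 , 77, 91 ]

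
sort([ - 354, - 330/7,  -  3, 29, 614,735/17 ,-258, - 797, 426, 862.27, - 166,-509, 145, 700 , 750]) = [ - 797, - 509, - 354,-258, - 166 ,-330/7, - 3, 29, 735/17 , 145, 426,614 , 700,750 , 862.27 ]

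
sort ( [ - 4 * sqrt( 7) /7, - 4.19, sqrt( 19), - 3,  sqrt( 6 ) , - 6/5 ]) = [ - 4.19, - 3, - 4 * sqrt(7)/7,  -  6/5, sqrt(6 ),sqrt(19)]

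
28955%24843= 4112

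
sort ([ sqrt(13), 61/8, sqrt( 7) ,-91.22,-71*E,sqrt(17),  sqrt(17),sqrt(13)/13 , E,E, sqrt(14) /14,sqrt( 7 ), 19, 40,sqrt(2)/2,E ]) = [ - 71*E, - 91.22,sqrt (14)/14,sqrt (13)/13,sqrt ( 2)/2,sqrt ( 7),sqrt ( 7 ), E, E,E,sqrt(13 ), sqrt( 17),sqrt(17),61/8,19,40 ]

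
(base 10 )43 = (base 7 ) 61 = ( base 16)2b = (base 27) 1G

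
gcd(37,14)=1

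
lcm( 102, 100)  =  5100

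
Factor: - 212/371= - 4/7 = - 2^2*7^( - 1)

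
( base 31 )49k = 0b1000000101111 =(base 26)639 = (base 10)4143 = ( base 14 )171d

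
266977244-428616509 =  - 161639265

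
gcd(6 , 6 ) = 6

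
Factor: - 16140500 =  - 2^2*5^3*19^1*1699^1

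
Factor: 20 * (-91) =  - 1820  =  - 2^2*5^1*7^1*13^1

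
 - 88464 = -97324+8860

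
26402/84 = 314 + 13/42 = 314.31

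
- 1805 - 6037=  - 7842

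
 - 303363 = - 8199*37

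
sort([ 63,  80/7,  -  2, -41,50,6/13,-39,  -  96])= [ - 96, - 41, - 39 , - 2, 6/13, 80/7, 50,63 ] 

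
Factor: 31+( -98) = -67 = -67^1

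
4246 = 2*2123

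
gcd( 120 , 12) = 12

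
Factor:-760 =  - 2^3 *5^1 * 19^1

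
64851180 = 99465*652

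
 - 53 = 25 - 78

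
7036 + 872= 7908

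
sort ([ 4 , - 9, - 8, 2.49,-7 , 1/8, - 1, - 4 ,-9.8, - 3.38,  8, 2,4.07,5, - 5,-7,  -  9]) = [ - 9.8, - 9, - 9,-8, - 7,-7,-5,-4, - 3.38,-1, 1/8,2,  2.49,4,4.07,  5, 8]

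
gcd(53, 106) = 53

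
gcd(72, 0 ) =72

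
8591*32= 274912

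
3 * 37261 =111783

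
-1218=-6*203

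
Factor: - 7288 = - 2^3 * 911^1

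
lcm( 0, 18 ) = 0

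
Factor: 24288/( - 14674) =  - 2^4*3^1*29^(-1 ) = - 48/29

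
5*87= 435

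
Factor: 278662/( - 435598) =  -277/433 = -277^1*433^( -1 )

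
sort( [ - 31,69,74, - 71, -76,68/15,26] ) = [ - 76, - 71, - 31,  68/15 , 26,69,74 ]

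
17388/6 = 2898 =2898.00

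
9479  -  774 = 8705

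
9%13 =9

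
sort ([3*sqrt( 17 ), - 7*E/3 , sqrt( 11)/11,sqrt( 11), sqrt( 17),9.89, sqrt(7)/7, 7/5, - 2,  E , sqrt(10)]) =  [-7*E/3, - 2,sqrt( 11)/11,sqrt( 7 )/7,7/5, E, sqrt(10), sqrt( 11) , sqrt( 17 ), 9.89, 3*sqrt(17)] 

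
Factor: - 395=  -  5^1* 79^1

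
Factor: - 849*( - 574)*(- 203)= -98927178 = -2^1*3^1 * 7^2*29^1* 41^1*283^1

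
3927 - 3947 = - 20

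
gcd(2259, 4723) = 1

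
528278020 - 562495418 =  - 34217398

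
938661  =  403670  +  534991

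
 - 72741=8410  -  81151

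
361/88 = 361/88 = 4.10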